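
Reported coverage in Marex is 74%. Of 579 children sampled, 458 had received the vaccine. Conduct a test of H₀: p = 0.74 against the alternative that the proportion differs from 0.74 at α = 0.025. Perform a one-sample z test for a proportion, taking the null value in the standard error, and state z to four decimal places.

p̂ = 458/579 = 0.791019.
Standard error under H₀: √(0.74×0.26/579) = 0.018229.
z = (0.791019 − 0.74)/0.018229 = 0.051019/0.018229 = 2.7988.
Two-sided p-value ≈ 2·Φ(−2.799) = 0.0051. With α = 0.025, reject H₀.

z = 2.7988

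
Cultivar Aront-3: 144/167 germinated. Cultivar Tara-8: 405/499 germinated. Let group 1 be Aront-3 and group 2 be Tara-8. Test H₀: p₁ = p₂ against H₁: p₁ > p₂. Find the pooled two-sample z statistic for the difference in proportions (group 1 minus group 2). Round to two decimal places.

p̂₁ = 144/167 ≈ 0.8623, p̂₂ = 405/499 ≈ 0.8116.
Pooled p̂ = (144+405)/(167+499) = 549/666 = 0.8243.
SE = √(0.144814 × 0.00799203) = 0.0340.
z = (0.8623 − 0.8116)/0.0340 = 0.0507/0.0340 = 1.49.

z = 1.49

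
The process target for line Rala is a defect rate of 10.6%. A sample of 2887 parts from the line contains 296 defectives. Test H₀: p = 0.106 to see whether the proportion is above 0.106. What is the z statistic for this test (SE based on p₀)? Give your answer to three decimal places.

z = -0.606

p̂ = 296/2887 ≈ 0.10253.
SE = √(p₀(1−p₀)/n) = √(0.094764/2887) = 0.00573.
z = (0.10253 − 0.106)/0.00573 = -0.00347/0.00573 = -0.606.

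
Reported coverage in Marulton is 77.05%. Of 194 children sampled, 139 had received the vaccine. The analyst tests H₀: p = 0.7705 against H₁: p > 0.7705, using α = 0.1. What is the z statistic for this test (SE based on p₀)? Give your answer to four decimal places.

z = -1.7888

p̂ = 139/194 ≈ 0.716495.
Under H₀, SE = √(0.7705·0.2295/194) = √(0.000911494) = 0.030191.
z = (0.716495 − 0.7705)/0.030191 = -0.054005/0.030191 = -1.7888.
p-value = P(Z > -1.789) ≈ 0.9632. With α = 0.1, fail to reject H₀.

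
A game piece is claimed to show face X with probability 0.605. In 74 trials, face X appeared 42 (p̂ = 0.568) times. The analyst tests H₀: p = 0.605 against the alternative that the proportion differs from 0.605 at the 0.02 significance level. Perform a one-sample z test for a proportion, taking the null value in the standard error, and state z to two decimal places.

z = -0.66

p̂ = 42/74 ≈ 0.5676.
Under H₀, SE = √(0.605·0.395/74) = √(0.00322939) = 0.0568.
z = (0.5676 − 0.605)/0.0568 = -0.0374/0.0568 = -0.66.
Two-sided p-value ≈ 2·Φ(−0.659) = 0.5101, so at α = 0.02 we fail to reject H₀.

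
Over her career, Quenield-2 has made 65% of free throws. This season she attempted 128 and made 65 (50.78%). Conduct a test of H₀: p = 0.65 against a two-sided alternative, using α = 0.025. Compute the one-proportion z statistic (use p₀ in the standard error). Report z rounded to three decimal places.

z = -3.373

p̂ = 65/128 ≈ 0.50781.
Standard error under H₀: √(0.65×0.35/128) = 0.04216.
z = (0.50781 − 0.65)/0.04216 = -0.14219/0.04216 = -3.373.
Two-sided p-value ≈ 2·Φ(−3.373) = 0.0007; since p < α = 0.025, reject H₀.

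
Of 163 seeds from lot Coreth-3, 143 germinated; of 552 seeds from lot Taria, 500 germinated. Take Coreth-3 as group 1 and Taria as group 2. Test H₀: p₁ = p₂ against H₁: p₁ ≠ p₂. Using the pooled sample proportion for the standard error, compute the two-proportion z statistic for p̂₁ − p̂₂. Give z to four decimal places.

p̂₁ = 143/163 ≈ 0.877301, p̂₂ = 500/552 ≈ 0.905797.
Pooled p̂ = (143+500)/(163+552) = 643/715 = 0.899301.
SE = √(p̂(1−p̂)(1/n₁+1/n₂)) = √(0.899301·0.100699·0.00794656) = √(0.000719632) = 0.026826.
z = (0.877301 − 0.905797)/0.026826 = -0.028496/0.026826 = -1.0623.

z = -1.0623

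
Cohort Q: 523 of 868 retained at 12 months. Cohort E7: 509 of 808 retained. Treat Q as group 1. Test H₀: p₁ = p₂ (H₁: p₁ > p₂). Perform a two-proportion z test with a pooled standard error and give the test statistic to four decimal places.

p̂₁ = 523/868 ≈ 0.602535, p̂₂ = 509/808 ≈ 0.629950.
Pooled p̂ = (523+509)/(868+808) = 1032/1676 = 0.615752.
SE = √(0.236602 × 0.0023897) = 0.023778.
z = (0.602535 − 0.629950)/0.023778 = -0.027415/0.023778 = -1.1530.
p-value = P(Z > -1.153) ≈ 0.8755.

z = -1.1530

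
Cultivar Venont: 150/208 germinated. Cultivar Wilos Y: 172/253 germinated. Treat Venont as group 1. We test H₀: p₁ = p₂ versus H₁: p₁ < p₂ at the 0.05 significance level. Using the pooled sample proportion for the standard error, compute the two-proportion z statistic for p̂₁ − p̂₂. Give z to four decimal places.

z = 0.9618

p̂₁ = 150/208 ≈ 0.721154, p̂₂ = 172/253 ≈ 0.679842.
Pooled p̂ = (150+172)/(208+253) = 322/461 = 0.698482.
SE = √(0.210605 × 0.00876026) = 0.042953.
z = (0.721154 − 0.679842)/0.042953 = 0.041312/0.042953 = 0.9618.
p-value = P(Z < 0.962) ≈ 0.8319. With α = 0.05, fail to reject H₀.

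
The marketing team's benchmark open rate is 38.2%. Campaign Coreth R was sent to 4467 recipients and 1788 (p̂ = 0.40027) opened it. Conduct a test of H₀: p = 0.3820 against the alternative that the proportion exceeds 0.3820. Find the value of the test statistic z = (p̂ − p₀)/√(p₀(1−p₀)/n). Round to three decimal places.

p̂ = 1788/4467 = 0.40027.
SE = √(p₀(1−p₀)/n) = √(0.23608/4467) = 0.00727.
z = (0.40027 − 0.382)/0.00727 = 0.01827/0.00727 = 2.513.
p-value = P(Z > 2.513) ≈ 0.0060.

z = 2.513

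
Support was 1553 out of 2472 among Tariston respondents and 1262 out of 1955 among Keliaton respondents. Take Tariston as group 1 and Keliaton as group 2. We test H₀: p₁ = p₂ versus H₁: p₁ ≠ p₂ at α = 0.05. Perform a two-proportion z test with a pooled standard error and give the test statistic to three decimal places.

p̂₁ = 1553/2472 ≈ 0.62824, p̂₂ = 1262/1955 ≈ 0.64552.
Pooled p̂ = (1553+1262)/(2472+1955) = 2815/4427 = 0.63587.
SE = √(0.231539 × 0.00091604) = 0.01456.
z = (0.62824 − 0.64552)/0.01456 = -0.01728/0.01456 = -1.187.
p-value = 2·P(Z > 1.187) ≈ 0.2352. With α = 0.05, fail to reject H₀.

z = -1.187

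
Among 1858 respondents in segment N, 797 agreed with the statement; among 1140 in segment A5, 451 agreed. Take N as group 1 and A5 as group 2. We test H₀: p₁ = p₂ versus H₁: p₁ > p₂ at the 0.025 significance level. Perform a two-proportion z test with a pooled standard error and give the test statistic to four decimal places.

p̂₁ = 797/1858 ≈ 0.428956, p̂₂ = 451/1140 ≈ 0.395614.
Pooled p̂ = (797+451)/(1858+1140) = 1248/2998 = 0.416278.
SE = √(0.242991 × 0.00141541) = 0.018545.
z = (0.428956 − 0.395614)/0.018545 = 0.033342/0.018545 = 1.7979.
p-value = P(Z > 1.798) ≈ 0.0361, so at α = 0.025 we fail to reject H₀.

z = 1.7979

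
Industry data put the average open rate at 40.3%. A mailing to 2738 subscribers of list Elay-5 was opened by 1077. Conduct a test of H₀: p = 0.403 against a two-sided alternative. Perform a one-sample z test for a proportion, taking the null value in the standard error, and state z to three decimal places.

z = -1.029

p̂ = 1077/2738 = 0.393353.
Under H₀, SE = √(0.403·0.597/2738) = √(8.78711e-05) = 0.009374.
z = (0.393353 − 0.403)/0.009374 = -0.009647/0.009374 = -1.029.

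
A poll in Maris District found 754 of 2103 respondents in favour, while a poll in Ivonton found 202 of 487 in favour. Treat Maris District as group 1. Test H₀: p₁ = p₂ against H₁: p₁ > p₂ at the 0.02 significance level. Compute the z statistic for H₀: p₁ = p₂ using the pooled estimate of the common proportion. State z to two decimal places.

p̂₁ = 754/2103 ≈ 0.3585, p̂₂ = 202/487 ≈ 0.4148.
Pooled p̂ = (754+202)/(2103+487) = 956/2590 = 0.3691.
SE = √(0.232868 × 0.0025289) = 0.0243.
z = (0.3585 − 0.4148)/0.0243 = -0.0563/0.0243 = -2.32.
p-value = P(Z > -2.318) ≈ 0.9898, so at α = 0.02 we fail to reject H₀.

z = -2.32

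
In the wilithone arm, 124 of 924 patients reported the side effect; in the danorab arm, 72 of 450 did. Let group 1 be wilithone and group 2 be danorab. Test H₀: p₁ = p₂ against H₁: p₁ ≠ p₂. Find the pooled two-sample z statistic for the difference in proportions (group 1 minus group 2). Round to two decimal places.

p̂₁ = 124/924 ≈ 0.1342, p̂₂ = 72/450 ≈ 0.1600.
Pooled p̂ = (124+72)/(924+450) = 196/1374 = 0.1426.
SE = √(p̂(1−p̂)(1/n₁+1/n₂)) = √(0.1426·0.8574·0.00330447) = √(0.000404138) = 0.0201.
z = (0.1342 − 0.1600)/0.0201 = -0.0258/0.0201 = -1.28.
Two-sided p-value ≈ 2·Φ(−1.283) = 0.1993.

z = -1.28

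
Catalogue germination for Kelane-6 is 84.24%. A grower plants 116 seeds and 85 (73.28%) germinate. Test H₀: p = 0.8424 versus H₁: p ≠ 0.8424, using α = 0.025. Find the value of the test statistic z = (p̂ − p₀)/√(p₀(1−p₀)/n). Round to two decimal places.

p̂ = 85/116 = 0.7328.
Standard error under H₀: √(0.8424×0.1576/116) = 0.0338.
z = (0.7328 − 0.8424)/0.0338 = -0.1096/0.0338 = -3.24.
p-value = 2·P(Z > 3.241) ≈ 0.0012, so at α = 0.025 we reject H₀.

z = -3.24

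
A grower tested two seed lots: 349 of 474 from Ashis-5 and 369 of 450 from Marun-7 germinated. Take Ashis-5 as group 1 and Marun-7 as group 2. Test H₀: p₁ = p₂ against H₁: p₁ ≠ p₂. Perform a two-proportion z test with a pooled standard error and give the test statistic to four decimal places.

p̂₁ = 349/474 ≈ 0.736287, p̂₂ = 369/450 ≈ 0.820000.
Pooled p̂ = (349+369)/(474+450) = 718/924 = 0.777056.
SE = √(p̂(1−p̂)(1/n₁+1/n₂)) = √(0.777056·0.222944·0.00433193) = √(0.000750462) = 0.027395.
z = (0.736287 − 0.820000)/0.027395 = -0.083713/0.027395 = -3.0558.

z = -3.0558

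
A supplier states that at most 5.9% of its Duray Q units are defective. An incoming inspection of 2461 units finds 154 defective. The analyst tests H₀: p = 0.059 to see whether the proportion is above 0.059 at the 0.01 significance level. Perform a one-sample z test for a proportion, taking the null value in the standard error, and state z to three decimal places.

z = 0.753

p̂ = 154/2461 ≈ 0.062576.
SE = √(p₀(1−p₀)/n) = √(0.055519/2461) = 0.004750.
z = (0.062576 − 0.059)/0.004750 = 0.003576/0.004750 = 0.753.
p-value = P(Z > 0.753) ≈ 0.2257, so at α = 0.01 we fail to reject H₀.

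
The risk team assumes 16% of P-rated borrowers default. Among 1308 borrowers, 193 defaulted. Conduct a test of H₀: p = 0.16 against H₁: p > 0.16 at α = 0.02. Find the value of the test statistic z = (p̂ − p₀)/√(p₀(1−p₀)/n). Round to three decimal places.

z = -1.228

p̂ = 193/1308 = 0.14755.
Standard error under H₀: √(0.16×0.84/1308) = 0.01014.
z = (0.14755 − 0.16)/0.01014 = -0.01245/0.01014 = -1.228.
p-value = P(Z > -1.228) ≈ 0.8903. With α = 0.02, fail to reject H₀.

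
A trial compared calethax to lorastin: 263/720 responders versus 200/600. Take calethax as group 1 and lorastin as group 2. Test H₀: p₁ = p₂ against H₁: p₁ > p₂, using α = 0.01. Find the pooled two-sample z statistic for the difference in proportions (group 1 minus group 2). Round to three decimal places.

z = 1.211

p̂₁ = 263/720 = 0.36528, p̂₂ = 200/600 = 0.33333.
Pooled p̂ = (263+200)/(720+600) = 463/1320 = 0.35076.
SE = √(0.227727 × 0.00305556) = 0.02638.
z = (0.36528 − 0.33333)/0.02638 = 0.03195/0.02638 = 1.211.
p-value = P(Z > 1.211) ≈ 0.1129. With α = 0.01, fail to reject H₀.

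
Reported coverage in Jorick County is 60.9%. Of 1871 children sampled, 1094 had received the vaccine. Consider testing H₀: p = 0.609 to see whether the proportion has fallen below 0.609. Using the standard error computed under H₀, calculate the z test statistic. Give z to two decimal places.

p̂ = 1094/1871 ≈ 0.5847.
Standard error under H₀: √(0.609×0.391/1871) = 0.0113.
z = (0.5847 − 0.609)/0.0113 = -0.0243/0.0113 = -2.15.

z = -2.15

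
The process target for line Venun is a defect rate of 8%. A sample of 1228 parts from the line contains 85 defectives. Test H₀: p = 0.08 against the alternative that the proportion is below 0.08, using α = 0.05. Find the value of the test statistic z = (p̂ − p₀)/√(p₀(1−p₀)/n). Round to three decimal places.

z = -1.393

p̂ = 85/1228 ≈ 0.06922.
SE = √(p₀(1−p₀)/n) = √(0.0736/1228) = 0.00774.
z = (0.06922 − 0.08)/0.00774 = -0.01078/0.00774 = -1.393.
p-value = P(Z < -1.393) ≈ 0.0819; since p > α = 0.05, fail to reject H₀.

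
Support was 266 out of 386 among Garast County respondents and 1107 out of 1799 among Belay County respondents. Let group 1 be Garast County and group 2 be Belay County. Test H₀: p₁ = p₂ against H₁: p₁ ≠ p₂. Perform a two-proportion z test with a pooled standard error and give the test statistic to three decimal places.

p̂₁ = 266/386 = 0.68912, p̂₂ = 1107/1799 = 0.61534.
Pooled p̂ = (266+1107)/(386+1799) = 1373/2185 = 0.62838.
SE = √(p̂(1−p̂)(1/n₁+1/n₂)) = √(0.62838·0.37162·0.00314654) = √(0.000734779) = 0.02711.
z = (0.68912 − 0.61534)/0.02711 = 0.07378/0.02711 = 2.722.

z = 2.722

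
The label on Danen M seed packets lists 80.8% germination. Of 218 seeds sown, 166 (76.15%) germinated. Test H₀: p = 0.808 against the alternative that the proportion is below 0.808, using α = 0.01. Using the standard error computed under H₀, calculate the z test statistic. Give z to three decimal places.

z = -1.744

p̂ = 166/218 ≈ 0.76147.
Under H₀, SE = √(0.808·0.192/218) = √(0.000711633) = 0.02668.
z = (0.76147 − 0.808)/0.02668 = -0.04653/0.02668 = -1.744.
p-value = P(Z < -1.744) ≈ 0.0406, so at α = 0.01 we fail to reject H₀.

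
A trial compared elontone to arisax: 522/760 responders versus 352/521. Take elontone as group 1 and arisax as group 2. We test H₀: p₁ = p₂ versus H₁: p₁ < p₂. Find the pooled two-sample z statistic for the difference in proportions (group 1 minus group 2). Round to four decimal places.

z = 0.4236

p̂₁ = 522/760 = 0.686842, p̂₂ = 352/521 = 0.675624.
Pooled p̂ = (522+352)/(760+521) = 874/1281 = 0.682279.
SE = √(0.216774 × 0.00323518) = 0.026482.
z = (0.686842 − 0.675624)/0.026482 = 0.011218/0.026482 = 0.4236.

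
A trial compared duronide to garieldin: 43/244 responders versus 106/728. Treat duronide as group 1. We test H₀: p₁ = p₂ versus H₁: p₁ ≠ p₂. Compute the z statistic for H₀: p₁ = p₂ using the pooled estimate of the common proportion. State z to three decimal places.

p̂₁ = 43/244 = 0.17623, p̂₂ = 106/728 = 0.14560.
Pooled p̂ = (43+106)/(244+728) = 149/972 = 0.15329.
SE = √(0.129794 × 0.00547199) = 0.02665.
z = (0.17623 − 0.14560)/0.02665 = 0.03063/0.02665 = 1.149.

z = 1.149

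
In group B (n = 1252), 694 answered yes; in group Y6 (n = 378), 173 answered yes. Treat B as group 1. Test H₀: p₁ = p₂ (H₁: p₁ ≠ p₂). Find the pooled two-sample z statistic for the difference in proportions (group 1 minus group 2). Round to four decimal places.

p̂₁ = 694/1252 = 0.554313, p̂₂ = 173/378 = 0.457672.
Pooled p̂ = (694+173)/(1252+378) = 867/1630 = 0.531902.
SE = √(0.248982 × 0.00344422) = 0.029284.
z = (0.554313 − 0.457672)/0.029284 = 0.096641/0.029284 = 3.3001.

z = 3.3001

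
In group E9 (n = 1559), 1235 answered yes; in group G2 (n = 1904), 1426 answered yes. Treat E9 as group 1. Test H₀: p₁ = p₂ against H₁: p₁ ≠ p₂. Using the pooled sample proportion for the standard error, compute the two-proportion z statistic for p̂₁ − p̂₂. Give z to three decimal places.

z = 3.000

p̂₁ = 1235/1559 = 0.792174, p̂₂ = 1426/1904 = 0.748950.
Pooled p̂ = (1235+1426)/(1559+1904) = 2661/3463 = 0.768409.
SE = √(p̂(1−p̂)(1/n₁+1/n₂)) = √(0.768409·0.231591·0.00116665) = √(0.000207613) = 0.014409.
z = (0.792174 − 0.748950)/0.014409 = 0.043224/0.014409 = 3.000.
p-value = 2·P(Z > 3.000) ≈ 0.0027.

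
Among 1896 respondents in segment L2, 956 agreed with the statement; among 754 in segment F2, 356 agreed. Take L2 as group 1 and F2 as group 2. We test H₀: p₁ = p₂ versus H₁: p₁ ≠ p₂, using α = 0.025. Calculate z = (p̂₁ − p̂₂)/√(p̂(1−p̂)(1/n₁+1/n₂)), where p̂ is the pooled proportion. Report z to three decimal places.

z = 1.490

p̂₁ = 956/1896 ≈ 0.50422, p̂₂ = 356/754 ≈ 0.47215.
Pooled p̂ = (956+356)/(1896+754) = 1312/2650 = 0.49509.
SE = √(p̂(1−p̂)(1/n₁+1/n₂)) = √(0.49509·0.50491·0.00185369) = √(0.000463377) = 0.02153.
z = (0.50422 − 0.47215)/0.02153 = 0.03207/0.02153 = 1.490.
p-value = 2·P(Z > 1.490) ≈ 0.1363, so at α = 0.025 we fail to reject H₀.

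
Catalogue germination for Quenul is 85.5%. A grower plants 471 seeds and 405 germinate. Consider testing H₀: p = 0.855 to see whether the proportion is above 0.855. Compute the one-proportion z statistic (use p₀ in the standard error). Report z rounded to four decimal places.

p̂ = 405/471 = 0.8598726.
SE = √(p₀(1−p₀)/n) = √(0.12398/471) = 0.0162240.
z = (0.8598726 − 0.855)/0.0162240 = 0.0048726/0.0162240 = 0.3003.

z = 0.3003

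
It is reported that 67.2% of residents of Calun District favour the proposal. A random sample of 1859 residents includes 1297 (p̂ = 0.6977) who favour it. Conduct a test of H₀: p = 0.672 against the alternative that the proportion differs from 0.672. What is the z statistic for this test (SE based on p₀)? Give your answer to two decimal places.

z = 2.36

p̂ = 1297/1859 = 0.6977.
Under H₀, SE = √(0.672·0.328/1859) = √(0.000118567) = 0.0109.
z = (0.6977 − 0.672)/0.0109 = 0.0257/0.0109 = 2.36.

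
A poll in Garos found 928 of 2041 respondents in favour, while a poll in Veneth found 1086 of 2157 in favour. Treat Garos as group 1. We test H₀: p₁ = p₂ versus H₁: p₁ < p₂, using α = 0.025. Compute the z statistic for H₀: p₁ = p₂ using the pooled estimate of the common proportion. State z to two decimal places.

p̂₁ = 928/2041 ≈ 0.45468, p̂₂ = 1086/2157 ≈ 0.50348.
Pooled p̂ = (928+1086)/(2041+2157) = 2014/4198 = 0.47975.
SE = √(p̂(1−p̂)(1/n₁+1/n₂)) = √(0.47975·0.52025·0.000953563) = √(0.000238) = 0.01543.
z = (0.45468 − 0.50348)/0.01543 = -0.04880/0.01543 = -3.16.
p-value = P(Z < -3.163) ≈ 0.0008; since p < α = 0.025, reject H₀.

z = -3.16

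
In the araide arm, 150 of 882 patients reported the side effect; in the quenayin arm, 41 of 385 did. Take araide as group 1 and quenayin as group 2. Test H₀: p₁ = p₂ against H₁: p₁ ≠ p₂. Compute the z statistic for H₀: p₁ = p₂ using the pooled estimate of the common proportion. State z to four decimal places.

p̂₁ = 150/882 = 0.170068, p̂₂ = 41/385 = 0.106494.
Pooled p̂ = (150+41)/(882+385) = 191/1267 = 0.150750.
SE = √(0.128024 × 0.00373119) = 0.021856.
z = (0.170068 − 0.106494)/0.021856 = 0.063574/0.021856 = 2.9088.
Two-sided p-value ≈ 2·Φ(−2.909) = 0.0036.

z = 2.9088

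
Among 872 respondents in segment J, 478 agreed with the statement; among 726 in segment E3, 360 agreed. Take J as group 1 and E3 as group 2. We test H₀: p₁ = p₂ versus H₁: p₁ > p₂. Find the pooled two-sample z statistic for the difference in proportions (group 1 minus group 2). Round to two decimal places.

z = 2.08

p̂₁ = 478/872 ≈ 0.5482, p̂₂ = 360/726 ≈ 0.4959.
Pooled p̂ = (478+360)/(872+726) = 838/1598 = 0.5244.
SE = √(0.249404 × 0.0025242) = 0.0251.
z = (0.5482 − 0.4959)/0.0251 = 0.0523/0.0251 = 2.08.
p-value = P(Z > 2.084) ≈ 0.0186.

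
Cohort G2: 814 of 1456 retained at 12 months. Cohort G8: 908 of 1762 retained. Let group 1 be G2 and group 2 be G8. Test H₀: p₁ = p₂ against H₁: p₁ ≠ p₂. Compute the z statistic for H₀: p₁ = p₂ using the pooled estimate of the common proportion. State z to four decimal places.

p̂₁ = 814/1456 ≈ 0.559066, p̂₂ = 908/1762 ≈ 0.515323.
Pooled p̂ = (814+908)/(1456+1762) = 1722/3218 = 0.535115.
SE = √(p̂(1−p̂)(1/n₁+1/n₂)) = √(0.535115·0.464885·0.00125435) = √(0.000312041) = 0.017665.
z = (0.559066 − 0.515323)/0.017665 = 0.043743/0.017665 = 2.4763.

z = 2.4763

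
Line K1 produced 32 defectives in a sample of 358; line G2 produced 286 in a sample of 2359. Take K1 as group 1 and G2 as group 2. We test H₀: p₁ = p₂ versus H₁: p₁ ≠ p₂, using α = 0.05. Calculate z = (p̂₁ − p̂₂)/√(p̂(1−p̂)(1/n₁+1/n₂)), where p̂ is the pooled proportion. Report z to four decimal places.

z = -1.7469

p̂₁ = 32/358 ≈ 0.089385, p̂₂ = 286/2359 ≈ 0.121238.
Pooled p̂ = (32+286)/(358+2359) = 318/2717 = 0.117041.
SE = √(p̂(1−p̂)(1/n₁+1/n₂)) = √(0.117041·0.882959·0.0032172) = √(0.000332473) = 0.018234.
z = (0.089385 − 0.121238)/0.018234 = -0.031853/0.018234 = -1.7469.
Two-sided p-value ≈ 2·Φ(−1.747) = 0.0807; since p > α = 0.05, fail to reject H₀.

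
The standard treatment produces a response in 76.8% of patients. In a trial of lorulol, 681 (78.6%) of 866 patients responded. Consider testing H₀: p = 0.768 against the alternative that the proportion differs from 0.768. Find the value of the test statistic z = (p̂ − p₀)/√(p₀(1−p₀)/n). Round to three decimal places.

p̂ = 681/866 = 0.78637.
Standard error under H₀: √(0.768×0.232/866) = 0.01434.
z = (0.78637 − 0.768)/0.01434 = 0.01837/0.01434 = 1.281.

z = 1.281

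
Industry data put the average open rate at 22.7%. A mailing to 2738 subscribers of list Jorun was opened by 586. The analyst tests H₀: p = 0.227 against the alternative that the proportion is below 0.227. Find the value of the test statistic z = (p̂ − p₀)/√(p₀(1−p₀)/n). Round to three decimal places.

p̂ = 586/2738 = 0.214025.
Standard error under H₀: √(0.227×0.773/2738) = 0.008005.
z = (0.214025 − 0.227)/0.008005 = -0.012975/0.008005 = -1.621.

z = -1.621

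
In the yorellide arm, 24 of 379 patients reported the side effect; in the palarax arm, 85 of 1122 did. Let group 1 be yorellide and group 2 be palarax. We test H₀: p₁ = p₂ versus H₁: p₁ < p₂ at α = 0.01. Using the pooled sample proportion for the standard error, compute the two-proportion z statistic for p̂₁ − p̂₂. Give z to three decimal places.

z = -0.806

p̂₁ = 24/379 = 0.063325, p̂₂ = 85/1122 = 0.075758.
Pooled p̂ = (24+85)/(379+1122) = 109/1501 = 0.072618.
SE = √(0.0673448 × 0.00352979) = 0.015418.
z = (0.063325 − 0.075758)/0.015418 = -0.012433/0.015418 = -0.806.
p-value = P(Z < -0.806) ≈ 0.2100; since p > α = 0.01, fail to reject H₀.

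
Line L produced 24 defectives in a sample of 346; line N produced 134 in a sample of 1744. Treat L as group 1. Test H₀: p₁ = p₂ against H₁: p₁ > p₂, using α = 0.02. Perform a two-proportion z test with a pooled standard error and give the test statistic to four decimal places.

p̂₁ = 24/346 ≈ 0.069364, p̂₂ = 134/1744 ≈ 0.076835.
Pooled p̂ = (24+134)/(346+1744) = 158/2090 = 0.075598.
SE = √(0.069883 × 0.00346357) = 0.015558.
z = (0.069364 − 0.076835)/0.015558 = -0.007471/0.015558 = -0.4802.
p-value = P(Z > -0.480) ≈ 0.6845. With α = 0.02, fail to reject H₀.

z = -0.4802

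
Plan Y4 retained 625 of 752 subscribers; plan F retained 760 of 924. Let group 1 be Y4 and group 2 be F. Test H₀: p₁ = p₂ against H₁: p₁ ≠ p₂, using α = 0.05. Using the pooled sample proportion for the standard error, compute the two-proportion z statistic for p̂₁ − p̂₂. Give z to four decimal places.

z = 0.4626

p̂₁ = 625/752 = 0.831117, p̂₂ = 760/924 = 0.822511.
Pooled p̂ = (625+760)/(752+924) = 1385/1676 = 0.826372.
SE = √(0.143481 × 0.00241204) = 0.018603.
z = (0.831117 − 0.822511)/0.018603 = 0.008606/0.018603 = 0.4626.
Two-sided p-value ≈ 2·Φ(−0.463) = 0.6436; since p > α = 0.05, fail to reject H₀.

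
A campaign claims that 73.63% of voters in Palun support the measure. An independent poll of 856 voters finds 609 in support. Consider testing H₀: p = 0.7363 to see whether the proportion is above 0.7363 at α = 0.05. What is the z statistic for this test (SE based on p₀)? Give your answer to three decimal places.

p̂ = 609/856 ≈ 0.71145.
Under H₀, SE = √(0.7363·0.2637/856) = √(0.000226825) = 0.01506.
z = (0.71145 − 0.7363)/0.01506 = -0.02485/0.01506 = -1.650.
p-value = P(Z > -1.650) ≈ 0.9505; since p > α = 0.05, fail to reject H₀.

z = -1.650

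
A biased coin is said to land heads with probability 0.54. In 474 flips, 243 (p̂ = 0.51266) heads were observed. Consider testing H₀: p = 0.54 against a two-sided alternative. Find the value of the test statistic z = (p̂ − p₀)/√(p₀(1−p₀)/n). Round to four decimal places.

p̂ = 243/474 = 0.512658.
SE = √(p₀(1−p₀)/n) = √(0.2484/474) = 0.022892.
z = (0.512658 − 0.54)/0.022892 = -0.027342/0.022892 = -1.1944.

z = -1.1944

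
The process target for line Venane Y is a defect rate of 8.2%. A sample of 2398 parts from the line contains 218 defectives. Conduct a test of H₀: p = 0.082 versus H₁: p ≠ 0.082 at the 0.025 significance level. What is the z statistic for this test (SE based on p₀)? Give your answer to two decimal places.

z = 1.59

p̂ = 218/2398 = 0.0909.
Under H₀, SE = √(0.082·0.918/2398) = √(3.13912e-05) = 0.0056.
z = (0.0909 − 0.082)/0.0056 = 0.0089/0.0056 = 1.59.
p-value = 2·P(Z > 1.590) ≈ 0.1118, so at α = 0.025 we fail to reject H₀.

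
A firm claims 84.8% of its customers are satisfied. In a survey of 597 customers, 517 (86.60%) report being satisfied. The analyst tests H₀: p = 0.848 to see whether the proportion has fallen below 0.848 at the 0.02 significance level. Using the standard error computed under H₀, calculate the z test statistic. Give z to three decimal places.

z = 1.225

p̂ = 517/597 ≈ 0.86600.
Standard error under H₀: √(0.848×0.152/597) = 0.01469.
z = (0.86600 − 0.848)/0.01469 = 0.01800/0.01469 = 1.225.
p-value = P(Z < 1.225) ≈ 0.8897. With α = 0.02, fail to reject H₀.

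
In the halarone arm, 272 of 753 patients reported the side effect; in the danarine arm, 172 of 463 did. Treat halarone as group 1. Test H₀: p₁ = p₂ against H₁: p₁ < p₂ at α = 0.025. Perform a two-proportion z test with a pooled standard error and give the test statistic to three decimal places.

z = -0.361

p̂₁ = 272/753 = 0.36122, p̂₂ = 172/463 = 0.37149.
Pooled p̂ = (272+172)/(753+463) = 444/1216 = 0.36513.
SE = √(0.231811 × 0.00348785) = 0.02843.
z = (0.36122 − 0.37149)/0.02843 = -0.01027/0.02843 = -0.361.
p-value = P(Z < -0.361) ≈ 0.3590. With α = 0.025, fail to reject H₀.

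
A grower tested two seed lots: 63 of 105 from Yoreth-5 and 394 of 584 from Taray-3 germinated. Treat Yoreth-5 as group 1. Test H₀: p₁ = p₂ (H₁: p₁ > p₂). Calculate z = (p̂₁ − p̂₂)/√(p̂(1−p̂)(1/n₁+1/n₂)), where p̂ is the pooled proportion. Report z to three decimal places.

z = -1.490

p̂₁ = 63/105 = 0.600000, p̂₂ = 394/584 = 0.674658.
Pooled p̂ = (63+394)/(105+584) = 457/689 = 0.663280.
SE = √(0.22334 × 0.0112361) = 0.050095.
z = (0.600000 − 0.674658)/0.050095 = -0.074658/0.050095 = -1.490.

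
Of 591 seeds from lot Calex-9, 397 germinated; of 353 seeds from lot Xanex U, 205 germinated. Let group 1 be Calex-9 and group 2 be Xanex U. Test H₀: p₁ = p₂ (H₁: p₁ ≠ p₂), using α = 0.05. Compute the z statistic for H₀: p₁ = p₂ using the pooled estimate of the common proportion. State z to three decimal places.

p̂₁ = 397/591 ≈ 0.67174, p̂₂ = 205/353 ≈ 0.58074.
Pooled p̂ = (397+205)/(591+353) = 602/944 = 0.63771.
SE = √(p̂(1−p̂)(1/n₁+1/n₂)) = √(0.63771·0.36229·0.00452491) = √(0.00104541) = 0.03233.
z = (0.67174 − 0.58074)/0.03233 = 0.09100/0.03233 = 2.815.
p-value = 2·P(Z > 2.815) ≈ 0.0049; since p < α = 0.05, reject H₀.

z = 2.815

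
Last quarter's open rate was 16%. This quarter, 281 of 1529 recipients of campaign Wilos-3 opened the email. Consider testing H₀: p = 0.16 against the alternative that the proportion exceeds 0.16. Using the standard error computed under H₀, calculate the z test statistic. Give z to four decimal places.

p̂ = 281/1529 = 0.1837802.
Standard error under H₀: √(0.16×0.84/1529) = 0.0093755.
z = (0.1837802 − 0.16)/0.0093755 = 0.0237802/0.0093755 = 2.5364.
p-value = P(Z > 2.536) ≈ 0.0056.

z = 2.5364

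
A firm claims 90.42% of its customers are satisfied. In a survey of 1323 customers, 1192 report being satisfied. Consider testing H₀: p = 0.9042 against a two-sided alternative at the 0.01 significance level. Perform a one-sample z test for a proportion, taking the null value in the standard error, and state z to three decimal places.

p̂ = 1192/1323 = 0.90098.
Under H₀, SE = √(0.9042·0.0958/1323) = √(6.54742e-05) = 0.00809.
z = (0.90098 − 0.9042)/0.00809 = -0.00322/0.00809 = -0.398.
p-value = 2·P(Z > 0.398) ≈ 0.6909. With α = 0.01, fail to reject H₀.

z = -0.398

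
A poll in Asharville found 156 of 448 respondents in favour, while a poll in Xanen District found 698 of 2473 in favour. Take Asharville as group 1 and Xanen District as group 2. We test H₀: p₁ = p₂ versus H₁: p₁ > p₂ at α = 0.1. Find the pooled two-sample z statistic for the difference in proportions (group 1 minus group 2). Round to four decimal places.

z = 2.8245

p̂₁ = 156/448 ≈ 0.348214, p̂₂ = 698/2473 ≈ 0.282248.
Pooled p̂ = (156+698)/(448+2473) = 854/2921 = 0.292366.
SE = √(p̂(1−p̂)(1/n₁+1/n₂)) = √(0.292366·0.707634·0.00263651) = √(0.000545462) = 0.023355.
z = (0.348214 − 0.282248)/0.023355 = 0.065966/0.023355 = 2.8245.
p-value = P(Z > 2.824) ≈ 0.0024. With α = 0.1, reject H₀.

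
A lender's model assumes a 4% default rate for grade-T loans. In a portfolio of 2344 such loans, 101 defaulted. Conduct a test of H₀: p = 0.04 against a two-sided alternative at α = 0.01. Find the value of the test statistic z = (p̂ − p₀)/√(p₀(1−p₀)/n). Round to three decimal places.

z = 0.763

p̂ = 101/2344 = 0.04309.
SE = √(p₀(1−p₀)/n) = √(0.0384/2344) = 0.00405.
z = (0.04309 − 0.04)/0.00405 = 0.00309/0.00405 = 0.763.
Two-sided p-value ≈ 2·Φ(−0.763) = 0.4454, so at α = 0.01 we fail to reject H₀.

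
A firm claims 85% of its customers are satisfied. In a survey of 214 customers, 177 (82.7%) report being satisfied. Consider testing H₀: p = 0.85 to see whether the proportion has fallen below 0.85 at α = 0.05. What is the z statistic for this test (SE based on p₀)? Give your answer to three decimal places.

z = -0.938

p̂ = 177/214 ≈ 0.82710.
Under H₀, SE = √(0.85·0.15/214) = √(0.000595794) = 0.02441.
z = (0.82710 − 0.85)/0.02441 = -0.02290/0.02441 = -0.938.
p-value = P(Z < -0.938) ≈ 0.1741; since p > α = 0.05, fail to reject H₀.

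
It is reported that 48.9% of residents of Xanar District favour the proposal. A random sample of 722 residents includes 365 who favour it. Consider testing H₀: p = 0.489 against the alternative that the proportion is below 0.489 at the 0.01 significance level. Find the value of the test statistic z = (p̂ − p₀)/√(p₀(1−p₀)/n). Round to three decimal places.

p̂ = 365/722 ≈ 0.50554.
SE = √(p₀(1−p₀)/n) = √(0.24988/722) = 0.01860.
z = (0.50554 − 0.489)/0.01860 = 0.01654/0.01860 = 0.889.
p-value = P(Z < 0.889) ≈ 0.8130. With α = 0.01, fail to reject H₀.

z = 0.889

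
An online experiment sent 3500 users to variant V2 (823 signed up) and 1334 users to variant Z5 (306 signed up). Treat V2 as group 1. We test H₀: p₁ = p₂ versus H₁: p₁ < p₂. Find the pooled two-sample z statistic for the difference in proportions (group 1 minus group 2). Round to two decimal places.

p̂₁ = 823/3500 = 0.2351, p̂₂ = 306/1334 = 0.2294.
Pooled p̂ = (823+306)/(3500+1334) = 1129/4834 = 0.2336.
SE = √(0.179007 × 0.00103534) = 0.0136.
z = (0.2351 − 0.2294)/0.0136 = 0.0057/0.0136 = 0.42.

z = 0.42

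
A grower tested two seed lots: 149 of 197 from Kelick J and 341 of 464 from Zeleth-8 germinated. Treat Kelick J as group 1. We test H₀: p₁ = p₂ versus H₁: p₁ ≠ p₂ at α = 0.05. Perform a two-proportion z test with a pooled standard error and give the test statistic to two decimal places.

z = 0.58

p̂₁ = 149/197 = 0.7563, p̂₂ = 341/464 = 0.7349.
Pooled p̂ = (149+341)/(197+464) = 490/661 = 0.7413.
SE = √(0.191774 × 0.00723131) = 0.0372.
z = (0.7563 − 0.7349)/0.0372 = 0.0214/0.0372 = 0.58.
Two-sided p-value ≈ 2·Φ(−0.576) = 0.5650; since p > α = 0.05, fail to reject H₀.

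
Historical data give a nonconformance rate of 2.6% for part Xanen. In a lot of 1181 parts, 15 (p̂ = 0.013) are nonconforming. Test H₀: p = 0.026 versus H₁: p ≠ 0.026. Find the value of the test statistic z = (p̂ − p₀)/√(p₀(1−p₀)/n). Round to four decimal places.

p̂ = 15/1181 = 0.01270110.
SE = √(p₀(1−p₀)/n) = √(0.025324/1181) = 0.00463064.
z = (0.01270110 − 0.026)/0.00463064 = -0.01329890/0.00463064 = -2.8719.
p-value = 2·P(Z > 2.872) ≈ 0.0041.

z = -2.8719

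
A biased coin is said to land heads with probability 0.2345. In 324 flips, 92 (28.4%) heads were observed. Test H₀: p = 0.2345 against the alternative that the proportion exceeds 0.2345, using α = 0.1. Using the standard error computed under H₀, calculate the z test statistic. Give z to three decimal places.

p̂ = 92/324 ≈ 0.28395.
SE = √(p₀(1−p₀)/n) = √(0.17951/324) = 0.02354.
z = (0.28395 − 0.2345)/0.02354 = 0.04945/0.02354 = 2.101.
p-value = P(Z > 2.101) ≈ 0.0178; since p < α = 0.1, reject H₀.

z = 2.101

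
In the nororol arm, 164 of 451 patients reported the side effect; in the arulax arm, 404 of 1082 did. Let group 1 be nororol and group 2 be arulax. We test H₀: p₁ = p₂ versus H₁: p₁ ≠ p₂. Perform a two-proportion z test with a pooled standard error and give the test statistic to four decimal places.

p̂₁ = 164/451 = 0.363636, p̂₂ = 404/1082 = 0.373383.
Pooled p̂ = (164+404)/(451+1082) = 568/1533 = 0.370515.
SE = √(p̂(1−p̂)(1/n₁+1/n₂)) = √(0.370515·0.629485·0.00314151) = √(0.000732706) = 0.027069.
z = (0.363636 − 0.373383)/0.027069 = -0.009747/0.027069 = -0.3601.
Two-sided p-value ≈ 2·Φ(−0.360) = 0.7188.

z = -0.3601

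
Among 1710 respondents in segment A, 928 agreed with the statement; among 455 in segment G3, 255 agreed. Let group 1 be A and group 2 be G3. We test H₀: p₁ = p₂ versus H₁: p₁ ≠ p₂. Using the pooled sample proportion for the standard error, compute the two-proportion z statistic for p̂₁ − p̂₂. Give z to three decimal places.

p̂₁ = 928/1710 ≈ 0.54269, p̂₂ = 255/455 ≈ 0.56044.
Pooled p̂ = (928+255)/(1710+455) = 1183/2165 = 0.54642.
SE = √(p̂(1−p̂)(1/n₁+1/n₂)) = √(0.54642·0.45358·0.0027826) = √(0.000689653) = 0.02626.
z = (0.54269 − 0.56044)/0.02626 = -0.01775/0.02626 = -0.676.
p-value = 2·P(Z > 0.676) ≈ 0.4991.

z = -0.676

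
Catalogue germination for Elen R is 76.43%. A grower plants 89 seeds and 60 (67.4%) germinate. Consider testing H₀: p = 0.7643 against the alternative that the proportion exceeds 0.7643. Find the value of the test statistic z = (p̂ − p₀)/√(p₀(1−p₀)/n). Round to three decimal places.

p̂ = 60/89 = 0.67416.
SE = √(p₀(1−p₀)/n) = √(0.18015/89) = 0.04499.
z = (0.67416 − 0.7643)/0.04499 = -0.09014/0.04499 = -2.004.
p-value = P(Z > -2.004) ≈ 0.9774.

z = -2.004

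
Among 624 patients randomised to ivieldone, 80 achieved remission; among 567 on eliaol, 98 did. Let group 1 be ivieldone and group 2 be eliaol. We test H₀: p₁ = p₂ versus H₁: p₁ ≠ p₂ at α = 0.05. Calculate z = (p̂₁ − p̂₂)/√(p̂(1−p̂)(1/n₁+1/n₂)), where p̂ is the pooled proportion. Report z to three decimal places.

z = -2.158

p̂₁ = 80/624 ≈ 0.128205, p̂₂ = 98/567 ≈ 0.172840.
Pooled p̂ = (80+98)/(624+567) = 178/1191 = 0.149454.
SE = √(0.127118 × 0.00336623) = 0.020686.
z = (0.128205 − 0.172840)/0.020686 = -0.044635/0.020686 = -2.158.
Two-sided p-value ≈ 2·Φ(−2.158) = 0.0309, so at α = 0.05 we reject H₀.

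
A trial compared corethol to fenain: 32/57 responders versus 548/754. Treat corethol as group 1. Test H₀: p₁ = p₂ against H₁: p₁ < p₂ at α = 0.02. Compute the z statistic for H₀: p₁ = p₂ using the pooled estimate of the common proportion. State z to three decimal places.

p̂₁ = 32/57 ≈ 0.56140, p̂₂ = 548/754 ≈ 0.72679.
Pooled p̂ = (32+548)/(57+754) = 580/811 = 0.71517.
SE = √(0.203703 × 0.0188701) = 0.06200.
z = (0.56140 − 0.72679)/0.06200 = -0.16539/0.06200 = -2.668.
p-value = P(Z < -2.668) ≈ 0.0038; since p < α = 0.02, reject H₀.

z = -2.668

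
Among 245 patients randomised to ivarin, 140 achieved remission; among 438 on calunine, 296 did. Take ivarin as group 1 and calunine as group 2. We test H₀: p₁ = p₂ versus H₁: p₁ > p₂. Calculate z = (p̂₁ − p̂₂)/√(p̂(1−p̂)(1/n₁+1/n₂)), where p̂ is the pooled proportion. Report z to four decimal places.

p̂₁ = 140/245 ≈ 0.571429, p̂₂ = 296/438 ≈ 0.675799.
Pooled p̂ = (140+296)/(245+438) = 436/683 = 0.638360.
SE = √(p̂(1−p̂)(1/n₁+1/n₂)) = √(0.638360·0.361640·0.00636474) = √(0.00146934) = 0.038332.
z = (0.571429 − 0.675799)/0.038332 = -0.104370/0.038332 = -2.7228.

z = -2.7228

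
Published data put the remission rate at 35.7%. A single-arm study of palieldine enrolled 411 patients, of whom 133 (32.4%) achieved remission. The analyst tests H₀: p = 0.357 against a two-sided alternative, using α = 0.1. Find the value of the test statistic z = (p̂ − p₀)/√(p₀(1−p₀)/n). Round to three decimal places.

z = -1.413

p̂ = 133/411 ≈ 0.32360.
SE = √(p₀(1−p₀)/n) = √(0.22955/411) = 0.02363.
z = (0.32360 − 0.357)/0.02363 = -0.03340/0.02363 = -1.413.
Two-sided p-value ≈ 2·Φ(−1.413) = 0.1576. With α = 0.1, fail to reject H₀.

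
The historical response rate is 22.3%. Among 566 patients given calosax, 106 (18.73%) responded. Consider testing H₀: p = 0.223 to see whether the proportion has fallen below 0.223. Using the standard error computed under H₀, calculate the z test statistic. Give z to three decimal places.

p̂ = 106/566 = 0.187279.
Under H₀, SE = √(0.223·0.777/566) = √(0.000306133) = 0.017497.
z = (0.187279 − 0.223)/0.017497 = -0.035721/0.017497 = -2.042.

z = -2.042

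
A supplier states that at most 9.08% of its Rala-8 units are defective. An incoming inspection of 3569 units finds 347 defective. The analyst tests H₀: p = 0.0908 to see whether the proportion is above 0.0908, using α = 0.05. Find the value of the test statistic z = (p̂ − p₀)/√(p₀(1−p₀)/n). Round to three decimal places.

z = 1.336

p̂ = 347/3569 = 0.097226.
Standard error under H₀: √(0.0908×0.9092/3569) = 0.004809.
z = (0.097226 − 0.0908)/0.004809 = 0.006426/0.004809 = 1.336.
p-value = P(Z > 1.336) ≈ 0.0908; since p > α = 0.05, fail to reject H₀.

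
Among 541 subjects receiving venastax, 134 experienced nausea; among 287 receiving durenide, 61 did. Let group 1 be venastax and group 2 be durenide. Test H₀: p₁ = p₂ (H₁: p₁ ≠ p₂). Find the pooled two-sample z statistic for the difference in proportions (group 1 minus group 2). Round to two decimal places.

z = 1.13

p̂₁ = 134/541 ≈ 0.24769, p̂₂ = 61/287 ≈ 0.21254.
Pooled p̂ = (134+61)/(541+287) = 195/828 = 0.23551.
SE = √(p̂(1−p̂)(1/n₁+1/n₂)) = √(0.23551·0.76449·0.00533275) = √(0.000960127) = 0.03099.
z = (0.24769 − 0.21254)/0.03099 = 0.03515/0.03099 = 1.13.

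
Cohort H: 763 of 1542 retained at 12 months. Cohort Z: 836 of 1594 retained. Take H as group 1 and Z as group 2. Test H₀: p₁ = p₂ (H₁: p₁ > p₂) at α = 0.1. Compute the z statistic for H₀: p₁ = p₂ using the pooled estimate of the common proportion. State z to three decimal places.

p̂₁ = 763/1542 = 0.49481, p̂₂ = 836/1594 = 0.52447.
Pooled p̂ = (763+836)/(1542+1594) = 1599/3136 = 0.50989.
SE = √(0.249902 × 0.00127586) = 0.01786.
z = (0.49481 − 0.52447)/0.01786 = -0.02966/0.01786 = -1.661.
p-value = P(Z > -1.661) ≈ 0.9516. With α = 0.1, fail to reject H₀.

z = -1.661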